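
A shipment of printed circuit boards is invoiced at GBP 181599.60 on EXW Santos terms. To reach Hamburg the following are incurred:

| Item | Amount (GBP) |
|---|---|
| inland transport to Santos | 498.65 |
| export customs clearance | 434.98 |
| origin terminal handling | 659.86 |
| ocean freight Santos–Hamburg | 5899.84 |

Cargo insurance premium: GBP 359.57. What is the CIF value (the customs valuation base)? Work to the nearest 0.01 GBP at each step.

CIF value: GBP 189452.50

CIF = EXW price + pre-shipment costs + freight + insurance
CIF = 181599.60 + 498.65 + 434.98 + 659.86 + 5899.84 + 359.57 = 189452.50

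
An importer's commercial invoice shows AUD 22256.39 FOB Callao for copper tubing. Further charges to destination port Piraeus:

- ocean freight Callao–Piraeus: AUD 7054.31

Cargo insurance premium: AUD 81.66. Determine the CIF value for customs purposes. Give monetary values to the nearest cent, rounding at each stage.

CIF value: AUD 29392.36

CIF = FOB price + freight + insurance
CIF = 22256.39 + 7054.31 + 81.66 = 29392.36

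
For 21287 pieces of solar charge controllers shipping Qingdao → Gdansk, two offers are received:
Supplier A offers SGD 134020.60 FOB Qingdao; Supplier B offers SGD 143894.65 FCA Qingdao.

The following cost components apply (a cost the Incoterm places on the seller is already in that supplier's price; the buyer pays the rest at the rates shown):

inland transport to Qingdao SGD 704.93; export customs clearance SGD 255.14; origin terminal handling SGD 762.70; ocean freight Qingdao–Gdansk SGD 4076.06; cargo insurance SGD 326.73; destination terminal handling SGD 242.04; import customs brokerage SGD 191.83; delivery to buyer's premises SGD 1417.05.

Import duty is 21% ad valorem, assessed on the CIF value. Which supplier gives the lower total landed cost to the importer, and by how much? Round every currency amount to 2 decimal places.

Supplier A is cheaper by SGD 12870.47

Supplier A (FOB):
CIF value = FOB price + freight + insurance = 134020.60 + 4076.06 + 326.73 = 138423.39
Import duty = 138423.39 × 21% = 29068.91
Buyer bears (A): 4076.06 + 326.73 + 242.04 + 191.83 + 1417.05 = 6253.71
Landed cost (A) = invoice 134020.60 + 6253.71 + duty 29068.91 = 169343.22
Supplier B (FCA):
CIF value = FCA price + origin terminal + freight + insurance = 143894.65 + 762.70 + 4076.06 + 326.73 = 149060.14
Import duty = 149060.14 × 21% = 31302.63
Buyer bears (B): 762.70 + 4076.06 + 326.73 + 242.04 + 191.83 + 1417.05 = 7016.41
Landed cost (B) = invoice 143894.65 + 7016.41 + duty 31302.63 = 182213.69
Difference = |169343.22 − 182213.69| = 12870.47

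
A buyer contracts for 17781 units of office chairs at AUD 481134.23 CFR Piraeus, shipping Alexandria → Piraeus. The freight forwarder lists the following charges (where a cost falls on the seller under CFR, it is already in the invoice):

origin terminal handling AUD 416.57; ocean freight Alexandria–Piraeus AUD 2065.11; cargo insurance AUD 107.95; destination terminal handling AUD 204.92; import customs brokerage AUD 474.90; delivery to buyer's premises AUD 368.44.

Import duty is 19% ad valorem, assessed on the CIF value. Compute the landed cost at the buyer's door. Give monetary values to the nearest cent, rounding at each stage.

Total landed cost: AUD 573726.45

CFR: the seller pays costs through ocean freight to the destination port, but not insurance.
Already in the invoice (seller's account under CFR): origin terminal, freight — exclude.
CIF value = CFR price + insurance = 481134.23 + 107.95 = 481242.18
Import duty = 481242.18 × 19% = 91436.01
Buyer bears: insurance 107.95 + destination terminal 204.92 + brokerage 474.90 + delivery 368.44 + duty 91436.01 = 92592.22
Landed cost = invoice 481134.23 + 92592.22 = 573726.45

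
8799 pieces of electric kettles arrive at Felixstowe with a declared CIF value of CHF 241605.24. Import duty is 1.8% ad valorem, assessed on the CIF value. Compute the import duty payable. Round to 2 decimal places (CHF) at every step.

Import duty: CHF 4348.89

Import duty = 241605.24 × 1.8% = 4348.89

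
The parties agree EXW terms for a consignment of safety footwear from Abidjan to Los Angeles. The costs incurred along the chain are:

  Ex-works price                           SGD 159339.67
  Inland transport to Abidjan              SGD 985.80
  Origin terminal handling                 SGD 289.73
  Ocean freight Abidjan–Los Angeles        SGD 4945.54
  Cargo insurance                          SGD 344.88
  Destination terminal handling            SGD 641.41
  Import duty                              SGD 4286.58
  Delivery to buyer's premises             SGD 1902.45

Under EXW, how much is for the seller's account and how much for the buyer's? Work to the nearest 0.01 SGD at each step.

EXW: the seller makes goods available at their premises; the buyer bears all onward costs.
Seller's account: goods 159339.67 = 159339.67
Buyer's account: inland to port 985.80 + origin terminal 289.73 + freight 4945.54 + insurance 344.88 + destination terminal 641.41 + duty 4286.58 + delivery 1902.45 = 13396.39

Seller: SGD 159339.67; buyer: SGD 13396.39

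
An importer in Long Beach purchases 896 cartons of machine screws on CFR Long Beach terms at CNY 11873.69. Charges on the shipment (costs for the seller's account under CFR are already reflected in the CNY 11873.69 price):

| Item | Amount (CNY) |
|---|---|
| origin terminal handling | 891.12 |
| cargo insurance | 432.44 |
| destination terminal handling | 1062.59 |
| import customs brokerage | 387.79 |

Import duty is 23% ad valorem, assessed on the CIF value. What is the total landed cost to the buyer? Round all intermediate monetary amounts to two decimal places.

CFR: the seller pays costs through ocean freight to the destination port, but not insurance.
Already in the invoice (seller's account under CFR): origin terminal — exclude.
CIF value = CFR price + insurance = 11873.69 + 432.44 = 12306.13
Import duty = 12306.13 × 23% = 2830.41
Buyer bears: insurance 432.44 + destination terminal 1062.59 + brokerage 387.79 + duty 2830.41 = 4713.23
Landed cost = invoice 11873.69 + 4713.23 = 16586.92

Total landed cost: CNY 16586.92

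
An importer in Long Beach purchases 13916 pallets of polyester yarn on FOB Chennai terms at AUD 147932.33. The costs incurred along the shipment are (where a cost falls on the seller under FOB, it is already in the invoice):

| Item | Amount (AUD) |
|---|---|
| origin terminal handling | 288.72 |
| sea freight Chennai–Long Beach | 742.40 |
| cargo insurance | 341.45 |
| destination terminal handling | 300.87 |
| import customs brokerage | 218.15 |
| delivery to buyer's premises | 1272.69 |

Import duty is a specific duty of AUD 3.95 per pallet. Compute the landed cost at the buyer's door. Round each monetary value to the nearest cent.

Total landed cost: AUD 205776.09

FOB: the seller bears costs until goods are on board at the origin port; the buyer bears freight, insurance and all costs thereafter.
Already in the invoice (seller's account under FOB): origin terminal — exclude.
CIF value = FOB price + freight + insurance = 147932.33 + 742.40 + 341.45 = 149016.18
Import duty = 13916 × 3.95 = 54968.20
Buyer bears: freight 742.40 + insurance 341.45 + destination terminal 300.87 + brokerage 218.15 + delivery 1272.69 + duty 54968.20 = 57843.76
Landed cost = invoice 147932.33 + 57843.76 = 205776.09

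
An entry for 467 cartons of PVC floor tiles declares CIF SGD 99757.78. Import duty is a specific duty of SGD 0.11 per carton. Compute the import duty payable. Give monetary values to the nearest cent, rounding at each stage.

Import duty: SGD 51.37

Import duty = 467 × 0.11 = 51.37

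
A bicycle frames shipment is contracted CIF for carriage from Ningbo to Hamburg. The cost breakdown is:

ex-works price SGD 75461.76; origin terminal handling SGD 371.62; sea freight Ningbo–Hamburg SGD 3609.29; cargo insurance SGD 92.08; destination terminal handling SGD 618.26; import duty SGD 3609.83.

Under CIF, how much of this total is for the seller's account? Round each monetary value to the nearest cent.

CIF: the seller pays costs through ocean freight and marine insurance to the destination port.
Seller's account: goods 75461.76 + origin terminal 371.62 + freight 3609.29 + insurance 92.08 = 79534.75
Buyer's account: destination terminal 618.26 + duty 3609.83 = 4228.09

Seller's account: SGD 79534.75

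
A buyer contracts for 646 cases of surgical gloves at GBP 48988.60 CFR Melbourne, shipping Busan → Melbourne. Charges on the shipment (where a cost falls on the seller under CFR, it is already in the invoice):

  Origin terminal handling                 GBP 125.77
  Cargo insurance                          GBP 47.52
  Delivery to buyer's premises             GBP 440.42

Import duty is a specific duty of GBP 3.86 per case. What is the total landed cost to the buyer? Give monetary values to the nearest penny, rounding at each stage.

Total landed cost: GBP 51970.10

CFR: the seller pays costs through ocean freight to the destination port, but not insurance.
Already in the invoice (seller's account under CFR): origin terminal — exclude.
CIF value = CFR price + insurance = 48988.60 + 47.52 = 49036.12
Import duty = 646 × 3.86 = 2493.56
Buyer bears: insurance 47.52 + delivery 440.42 + duty 2493.56 = 2981.50
Landed cost = invoice 48988.60 + 2981.50 = 51970.10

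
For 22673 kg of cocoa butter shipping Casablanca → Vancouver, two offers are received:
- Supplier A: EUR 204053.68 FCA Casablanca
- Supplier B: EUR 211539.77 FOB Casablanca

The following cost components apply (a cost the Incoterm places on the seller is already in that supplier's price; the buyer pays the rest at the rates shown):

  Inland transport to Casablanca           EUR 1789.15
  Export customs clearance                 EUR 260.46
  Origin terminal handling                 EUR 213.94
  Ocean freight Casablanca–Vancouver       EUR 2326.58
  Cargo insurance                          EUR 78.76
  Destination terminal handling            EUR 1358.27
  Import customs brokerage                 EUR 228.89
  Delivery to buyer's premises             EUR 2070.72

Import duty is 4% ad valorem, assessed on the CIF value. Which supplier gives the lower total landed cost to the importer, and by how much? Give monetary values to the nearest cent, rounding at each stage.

Supplier A (FCA):
CIF value = FCA price + origin terminal + freight + insurance = 204053.68 + 213.94 + 2326.58 + 78.76 = 206672.96
Import duty = 206672.96 × 4% = 8266.92
Buyer bears (A): 213.94 + 2326.58 + 78.76 + 1358.27 + 228.89 + 2070.72 = 6277.16
Landed cost (A) = invoice 204053.68 + 6277.16 + duty 8266.92 = 218597.76
Supplier B (FOB):
CIF value = FOB price + freight + insurance = 211539.77 + 2326.58 + 78.76 = 213945.11
Import duty = 213945.11 × 4% = 8557.80
Buyer bears (B): 2326.58 + 78.76 + 1358.27 + 228.89 + 2070.72 = 6063.22
Landed cost (B) = invoice 211539.77 + 6063.22 + duty 8557.80 = 226160.79
Difference = |218597.76 − 226160.79| = 7563.03

Supplier A is cheaper by EUR 7563.03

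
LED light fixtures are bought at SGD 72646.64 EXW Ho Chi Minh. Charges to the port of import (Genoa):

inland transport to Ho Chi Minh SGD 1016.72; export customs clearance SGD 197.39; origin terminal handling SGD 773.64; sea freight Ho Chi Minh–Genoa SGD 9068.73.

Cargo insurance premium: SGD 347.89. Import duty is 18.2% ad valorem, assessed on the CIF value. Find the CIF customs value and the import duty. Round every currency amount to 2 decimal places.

CIF value: SGD 84051.01; import duty: SGD 15297.28

CIF = EXW price + pre-shipment costs + freight + insurance
CIF = 72646.64 + 1016.72 + 197.39 + 773.64 + 9068.73 + 347.89 = 84051.01
Import duty = 84051.01 × 18.2% = 15297.28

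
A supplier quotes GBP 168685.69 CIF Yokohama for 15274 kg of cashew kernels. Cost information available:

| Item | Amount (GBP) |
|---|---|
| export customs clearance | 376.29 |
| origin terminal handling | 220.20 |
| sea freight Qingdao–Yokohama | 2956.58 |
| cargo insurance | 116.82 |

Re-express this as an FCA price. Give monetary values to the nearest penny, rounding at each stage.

Not relevant to the conversion: export clearance — on the seller under both CIF and FCA; already in the CIF price and stays in the FCA price.
From CIF to FCA, the seller no longer bears: origin terminal, freight, insurance.
FCA price = 168685.69 − 220.20 − 2956.58 − 116.82 = 165392.09

FCA price: GBP 165392.09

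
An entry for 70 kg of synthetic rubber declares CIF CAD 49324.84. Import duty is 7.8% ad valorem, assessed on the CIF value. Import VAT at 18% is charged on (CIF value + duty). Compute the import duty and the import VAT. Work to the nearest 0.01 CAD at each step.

Import duty = 49324.84 × 7.8% = 3847.34
VAT base = CIF + duty = 49324.84 + 3847.34 = 53172.18
Import VAT = 53172.18 × 18% = 9570.99

Import duty: CAD 3847.34; import VAT: CAD 9570.99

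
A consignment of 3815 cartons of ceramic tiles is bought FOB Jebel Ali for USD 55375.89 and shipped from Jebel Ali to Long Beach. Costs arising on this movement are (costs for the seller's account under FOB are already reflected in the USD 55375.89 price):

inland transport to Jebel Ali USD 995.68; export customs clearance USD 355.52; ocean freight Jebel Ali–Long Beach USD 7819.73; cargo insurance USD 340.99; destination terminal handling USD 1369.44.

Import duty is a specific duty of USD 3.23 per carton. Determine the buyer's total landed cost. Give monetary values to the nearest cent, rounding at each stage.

FOB: the seller bears costs until goods are on board at the origin port; the buyer bears freight, insurance and all costs thereafter.
Already in the invoice (seller's account under FOB): inland to port, export clearance — exclude.
CIF value = FOB price + freight + insurance = 55375.89 + 7819.73 + 340.99 = 63536.61
Import duty = 3815 × 3.23 = 12322.45
Buyer bears: freight 7819.73 + insurance 340.99 + destination terminal 1369.44 + duty 12322.45 = 21852.61
Landed cost = invoice 55375.89 + 21852.61 = 77228.50

Total landed cost: USD 77228.50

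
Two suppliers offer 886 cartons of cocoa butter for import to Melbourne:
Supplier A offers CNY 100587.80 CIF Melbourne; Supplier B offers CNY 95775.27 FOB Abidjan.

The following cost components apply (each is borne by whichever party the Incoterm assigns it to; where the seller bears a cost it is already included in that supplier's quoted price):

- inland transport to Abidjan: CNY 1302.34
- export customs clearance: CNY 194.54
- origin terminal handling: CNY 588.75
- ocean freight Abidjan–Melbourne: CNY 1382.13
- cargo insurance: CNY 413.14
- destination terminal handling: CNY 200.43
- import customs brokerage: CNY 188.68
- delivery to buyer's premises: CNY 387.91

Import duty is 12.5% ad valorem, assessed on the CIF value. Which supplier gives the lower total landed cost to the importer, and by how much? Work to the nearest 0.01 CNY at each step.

Supplier A (CIF):
The CIF price already equals the CIF value: 100587.80
Import duty = 100587.80 × 12.5% = 12573.48
Buyer bears (A): 200.43 + 188.68 + 387.91 = 777.02
Landed cost (A) = invoice 100587.80 + 777.02 + duty 12573.48 = 113938.30
Supplier B (FOB):
CIF value = FOB price + freight + insurance = 95775.27 + 1382.13 + 413.14 = 97570.54
Import duty = 97570.54 × 12.5% = 12196.32
Buyer bears (B): 1382.13 + 413.14 + 200.43 + 188.68 + 387.91 = 2572.29
Landed cost (B) = invoice 95775.27 + 2572.29 + duty 12196.32 = 110543.88
Difference = |113938.30 − 110543.88| = 3394.42

Supplier B is cheaper by CNY 3394.42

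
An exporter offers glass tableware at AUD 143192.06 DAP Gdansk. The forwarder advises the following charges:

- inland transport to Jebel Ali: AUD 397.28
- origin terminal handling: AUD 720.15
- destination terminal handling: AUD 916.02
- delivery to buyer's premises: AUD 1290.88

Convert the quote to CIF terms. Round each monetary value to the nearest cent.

Not relevant to the conversion: origin terminal, inland to port — on the seller under both DAP and CIF; already in the DAP price and stays in the CIF price.
From DAP to CIF, the seller no longer bears: destination terminal, delivery.
CIF price = 143192.06 − 916.02 − 1290.88 = 140985.16

CIF price: AUD 140985.16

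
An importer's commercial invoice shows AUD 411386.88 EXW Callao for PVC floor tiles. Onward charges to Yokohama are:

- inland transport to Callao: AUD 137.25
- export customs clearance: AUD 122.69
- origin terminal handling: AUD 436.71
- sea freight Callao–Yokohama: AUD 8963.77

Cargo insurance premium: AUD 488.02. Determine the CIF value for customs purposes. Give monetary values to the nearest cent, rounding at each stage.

CIF = EXW price + pre-shipment costs + freight + insurance
CIF = 411386.88 + 137.25 + 122.69 + 436.71 + 8963.77 + 488.02 = 421535.32

CIF value: AUD 421535.32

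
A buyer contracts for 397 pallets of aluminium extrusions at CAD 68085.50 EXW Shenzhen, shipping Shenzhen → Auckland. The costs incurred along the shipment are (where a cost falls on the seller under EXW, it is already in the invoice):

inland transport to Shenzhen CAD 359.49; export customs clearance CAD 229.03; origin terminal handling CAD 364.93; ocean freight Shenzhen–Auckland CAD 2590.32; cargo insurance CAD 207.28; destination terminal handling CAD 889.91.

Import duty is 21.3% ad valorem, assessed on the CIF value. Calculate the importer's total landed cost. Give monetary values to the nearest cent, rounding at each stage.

Total landed cost: CAD 88027.65

EXW: the seller makes goods available at their premises; the buyer bears all onward costs.
CIF value = EXW price + inland to port + export clearance + origin terminal + freight + insurance = 68085.50 + 359.49 + 229.03 + 364.93 + 2590.32 + 207.28 = 71836.55
Import duty = 71836.55 × 21.3% = 15301.19
Buyer bears: inland to port 359.49 + export clearance 229.03 + origin terminal 364.93 + freight 2590.32 + insurance 207.28 + destination terminal 889.91 + duty 15301.19 = 19942.15
Landed cost = invoice 68085.50 + 19942.15 = 88027.65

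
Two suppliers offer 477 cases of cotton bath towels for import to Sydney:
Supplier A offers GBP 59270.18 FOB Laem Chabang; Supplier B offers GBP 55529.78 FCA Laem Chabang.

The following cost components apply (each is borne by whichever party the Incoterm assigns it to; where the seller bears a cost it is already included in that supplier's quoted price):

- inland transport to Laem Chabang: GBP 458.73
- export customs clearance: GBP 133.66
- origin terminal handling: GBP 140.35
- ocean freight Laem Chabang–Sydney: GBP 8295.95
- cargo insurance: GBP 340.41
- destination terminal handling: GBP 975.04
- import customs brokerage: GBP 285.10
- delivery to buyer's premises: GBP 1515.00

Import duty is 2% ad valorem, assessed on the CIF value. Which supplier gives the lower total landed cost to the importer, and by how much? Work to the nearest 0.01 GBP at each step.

Supplier A (FOB):
CIF value = FOB price + freight + insurance = 59270.18 + 8295.95 + 340.41 = 67906.54
Import duty = 67906.54 × 2% = 1358.13
Buyer bears (A): 8295.95 + 340.41 + 975.04 + 285.10 + 1515.00 = 11411.50
Landed cost (A) = invoice 59270.18 + 11411.50 + duty 1358.13 = 72039.81
Supplier B (FCA):
CIF value = FCA price + origin terminal + freight + insurance = 55529.78 + 140.35 + 8295.95 + 340.41 = 64306.49
Import duty = 64306.49 × 2% = 1286.13
Buyer bears (B): 140.35 + 8295.95 + 340.41 + 975.04 + 285.10 + 1515.00 = 11551.85
Landed cost (B) = invoice 55529.78 + 11551.85 + duty 1286.13 = 68367.76
Difference = |72039.81 − 68367.76| = 3672.05

Supplier B is cheaper by GBP 3672.05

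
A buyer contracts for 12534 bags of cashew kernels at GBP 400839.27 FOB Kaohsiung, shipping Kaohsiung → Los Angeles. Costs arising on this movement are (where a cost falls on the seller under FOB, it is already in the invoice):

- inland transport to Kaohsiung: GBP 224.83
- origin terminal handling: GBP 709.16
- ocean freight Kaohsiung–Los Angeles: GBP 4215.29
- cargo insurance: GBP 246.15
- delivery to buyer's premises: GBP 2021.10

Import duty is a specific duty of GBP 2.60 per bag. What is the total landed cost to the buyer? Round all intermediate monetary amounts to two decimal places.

Total landed cost: GBP 439910.21

FOB: the seller bears costs until goods are on board at the origin port; the buyer bears freight, insurance and all costs thereafter.
Already in the invoice (seller's account under FOB): inland to port, origin terminal — exclude.
CIF value = FOB price + freight + insurance = 400839.27 + 4215.29 + 246.15 = 405300.71
Import duty = 12534 × 2.60 = 32588.40
Buyer bears: freight 4215.29 + insurance 246.15 + delivery 2021.10 + duty 32588.40 = 39070.94
Landed cost = invoice 400839.27 + 39070.94 = 439910.21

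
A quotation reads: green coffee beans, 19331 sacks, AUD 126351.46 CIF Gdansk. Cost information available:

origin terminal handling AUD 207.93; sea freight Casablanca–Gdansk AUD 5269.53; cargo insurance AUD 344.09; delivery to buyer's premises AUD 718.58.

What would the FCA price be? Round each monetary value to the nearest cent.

FCA price: AUD 120529.91

Not relevant to the conversion: delivery — on the buyer under both terms; not part of either seller's price.
From CIF to FCA, the seller no longer bears: origin terminal, freight, insurance.
FCA price = 126351.46 − 207.93 − 5269.53 − 344.09 = 120529.91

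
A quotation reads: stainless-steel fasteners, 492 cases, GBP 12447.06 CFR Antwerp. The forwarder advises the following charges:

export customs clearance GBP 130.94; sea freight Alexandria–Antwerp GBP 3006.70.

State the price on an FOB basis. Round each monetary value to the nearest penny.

FOB price: GBP 9440.36

Not relevant to the conversion: export clearance — on the seller under both CFR and FOB; already in the CFR price and stays in the FOB price.
From CFR to FOB, the seller no longer bears: freight.
FOB price = 12447.06 − 3006.70 = 9440.36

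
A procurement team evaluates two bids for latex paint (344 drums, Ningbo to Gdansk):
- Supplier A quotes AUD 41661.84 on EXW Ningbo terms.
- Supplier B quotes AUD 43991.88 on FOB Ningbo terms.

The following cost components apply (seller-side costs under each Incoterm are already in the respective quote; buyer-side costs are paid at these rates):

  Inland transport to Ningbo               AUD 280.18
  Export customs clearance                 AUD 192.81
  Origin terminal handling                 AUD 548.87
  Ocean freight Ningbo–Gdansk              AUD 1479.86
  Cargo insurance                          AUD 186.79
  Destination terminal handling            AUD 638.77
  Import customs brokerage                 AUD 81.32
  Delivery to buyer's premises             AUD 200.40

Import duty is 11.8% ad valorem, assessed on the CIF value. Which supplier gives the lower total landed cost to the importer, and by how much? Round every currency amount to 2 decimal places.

Supplier A (EXW):
CIF value = EXW price + inland to port + export clearance + origin terminal + freight + insurance = 41661.84 + 280.18 + 192.81 + 548.87 + 1479.86 + 186.79 = 44350.35
Import duty = 44350.35 × 11.8% = 5233.34
Buyer bears (A): 280.18 + 192.81 + 548.87 + 1479.86 + 186.79 + 638.77 + 81.32 + 200.40 = 3609.00
Landed cost (A) = invoice 41661.84 + 3609.00 + duty 5233.34 = 50504.18
Supplier B (FOB):
CIF value = FOB price + freight + insurance = 43991.88 + 1479.86 + 186.79 = 45658.53
Import duty = 45658.53 × 11.8% = 5387.71
Buyer bears (B): 1479.86 + 186.79 + 638.77 + 81.32 + 200.40 = 2587.14
Landed cost (B) = invoice 43991.88 + 2587.14 + duty 5387.71 = 51966.73
Difference = |50504.18 − 51966.73| = 1462.55

Supplier A is cheaper by AUD 1462.55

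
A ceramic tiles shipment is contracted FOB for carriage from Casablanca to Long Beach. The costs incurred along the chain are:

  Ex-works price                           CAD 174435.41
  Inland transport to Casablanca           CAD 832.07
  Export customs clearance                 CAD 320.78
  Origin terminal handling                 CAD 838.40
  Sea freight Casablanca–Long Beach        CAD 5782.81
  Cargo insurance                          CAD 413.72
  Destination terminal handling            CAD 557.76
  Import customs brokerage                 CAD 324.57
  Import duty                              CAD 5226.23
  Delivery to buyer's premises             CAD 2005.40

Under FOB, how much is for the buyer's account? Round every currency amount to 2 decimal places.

FOB: the seller bears costs until goods are on board at the origin port; the buyer bears freight, insurance and all costs thereafter.
Seller's account: goods 174435.41 + inland to port 832.07 + export clearance 320.78 + origin terminal 838.40 = 176426.66
Buyer's account: freight 5782.81 + insurance 413.72 + destination terminal 557.76 + brokerage 324.57 + duty 5226.23 + delivery 2005.40 = 14310.49

Buyer's account: CAD 14310.49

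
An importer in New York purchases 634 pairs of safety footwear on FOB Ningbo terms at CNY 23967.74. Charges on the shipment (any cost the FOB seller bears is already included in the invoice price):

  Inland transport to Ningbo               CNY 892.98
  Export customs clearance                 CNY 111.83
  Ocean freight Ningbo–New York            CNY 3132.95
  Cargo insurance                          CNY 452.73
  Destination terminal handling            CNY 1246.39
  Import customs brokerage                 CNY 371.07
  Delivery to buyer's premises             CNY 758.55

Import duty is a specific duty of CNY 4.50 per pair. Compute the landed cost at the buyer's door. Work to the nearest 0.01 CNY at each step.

FOB: the seller bears costs until goods are on board at the origin port; the buyer bears freight, insurance and all costs thereafter.
Already in the invoice (seller's account under FOB): inland to port, export clearance — exclude.
CIF value = FOB price + freight + insurance = 23967.74 + 3132.95 + 452.73 = 27553.42
Import duty = 634 × 4.50 = 2853.00
Buyer bears: freight 3132.95 + insurance 452.73 + destination terminal 1246.39 + brokerage 371.07 + delivery 758.55 + duty 2853.00 = 8814.69
Landed cost = invoice 23967.74 + 8814.69 = 32782.43

Total landed cost: CNY 32782.43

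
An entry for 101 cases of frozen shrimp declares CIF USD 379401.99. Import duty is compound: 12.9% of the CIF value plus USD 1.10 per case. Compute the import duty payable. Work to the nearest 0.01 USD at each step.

Ad valorem component: 379401.99 × 12.9% = 48942.86
Specific component: 101 × 1.10 = 111.10
Import duty = 48942.86 + 111.10 = 49053.96

Import duty: USD 49053.96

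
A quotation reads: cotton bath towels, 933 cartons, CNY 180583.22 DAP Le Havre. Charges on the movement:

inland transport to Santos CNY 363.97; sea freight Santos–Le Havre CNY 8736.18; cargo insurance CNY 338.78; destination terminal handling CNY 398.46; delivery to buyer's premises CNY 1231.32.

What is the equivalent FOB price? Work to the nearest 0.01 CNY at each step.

Not relevant to the conversion: inland to port — on the seller under both DAP and FOB; already in the DAP price and stays in the FOB price.
From DAP to FOB, the seller no longer bears: freight, insurance, destination terminal, delivery.
FOB price = 180583.22 − 8736.18 − 338.78 − 398.46 − 1231.32 = 169878.48

FOB price: CNY 169878.48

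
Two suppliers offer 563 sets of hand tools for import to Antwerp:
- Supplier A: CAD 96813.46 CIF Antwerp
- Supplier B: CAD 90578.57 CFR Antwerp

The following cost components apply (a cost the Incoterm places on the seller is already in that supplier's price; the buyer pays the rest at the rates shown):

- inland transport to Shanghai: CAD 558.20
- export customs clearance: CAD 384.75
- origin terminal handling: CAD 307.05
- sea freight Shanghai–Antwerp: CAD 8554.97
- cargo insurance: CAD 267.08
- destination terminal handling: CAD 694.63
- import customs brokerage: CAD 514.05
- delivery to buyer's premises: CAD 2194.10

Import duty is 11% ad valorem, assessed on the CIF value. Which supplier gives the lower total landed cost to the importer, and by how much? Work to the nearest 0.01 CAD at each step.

Supplier A (CIF):
The CIF price already equals the CIF value: 96813.46
Import duty = 96813.46 × 11% = 10649.48
Buyer bears (A): 694.63 + 514.05 + 2194.10 = 3402.78
Landed cost (A) = invoice 96813.46 + 3402.78 + duty 10649.48 = 110865.72
Supplier B (CFR):
CIF value = CFR price + insurance = 90578.57 + 267.08 = 90845.65
Import duty = 90845.65 × 11% = 9993.02
Buyer bears (B): 267.08 + 694.63 + 514.05 + 2194.10 = 3669.86
Landed cost (B) = invoice 90578.57 + 3669.86 + duty 9993.02 = 104241.45
Difference = |110865.72 − 104241.45| = 6624.27

Supplier B is cheaper by CAD 6624.27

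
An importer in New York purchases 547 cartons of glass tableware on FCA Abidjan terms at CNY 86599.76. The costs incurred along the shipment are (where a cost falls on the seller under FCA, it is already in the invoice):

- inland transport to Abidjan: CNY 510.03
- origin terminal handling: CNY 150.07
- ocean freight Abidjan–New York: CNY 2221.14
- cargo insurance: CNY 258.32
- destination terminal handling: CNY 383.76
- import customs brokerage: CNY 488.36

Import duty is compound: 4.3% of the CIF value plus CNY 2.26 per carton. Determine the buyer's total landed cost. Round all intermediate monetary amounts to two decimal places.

FCA: the seller delivers export-cleared goods to the carrier; the buyer bears costs from that point.
Already in the invoice (seller's account under FCA): inland to port — exclude.
CIF value = FCA price + origin terminal + freight + insurance = 86599.76 + 150.07 + 2221.14 + 258.32 = 89229.29
Ad valorem component: 89229.29 × 4.3% = 3836.86
Specific component: 547 × 2.26 = 1236.22
Import duty = 3836.86 + 1236.22 = 5073.08
Buyer bears: origin terminal 150.07 + freight 2221.14 + insurance 258.32 + destination terminal 383.76 + brokerage 488.36 + duty 5073.08 = 8574.73
Landed cost = invoice 86599.76 + 8574.73 = 95174.49

Total landed cost: CNY 95174.49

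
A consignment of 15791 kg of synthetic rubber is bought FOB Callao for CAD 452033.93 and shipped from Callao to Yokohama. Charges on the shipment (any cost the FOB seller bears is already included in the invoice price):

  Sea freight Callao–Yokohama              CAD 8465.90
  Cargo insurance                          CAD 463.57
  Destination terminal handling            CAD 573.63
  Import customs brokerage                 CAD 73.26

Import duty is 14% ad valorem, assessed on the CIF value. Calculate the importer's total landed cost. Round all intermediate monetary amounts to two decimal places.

Total landed cost: CAD 526145.17

FOB: the seller bears costs until goods are on board at the origin port; the buyer bears freight, insurance and all costs thereafter.
CIF value = FOB price + freight + insurance = 452033.93 + 8465.90 + 463.57 = 460963.40
Import duty = 460963.40 × 14% = 64534.88
Buyer bears: freight 8465.90 + insurance 463.57 + destination terminal 573.63 + brokerage 73.26 + duty 64534.88 = 74111.24
Landed cost = invoice 452033.93 + 74111.24 = 526145.17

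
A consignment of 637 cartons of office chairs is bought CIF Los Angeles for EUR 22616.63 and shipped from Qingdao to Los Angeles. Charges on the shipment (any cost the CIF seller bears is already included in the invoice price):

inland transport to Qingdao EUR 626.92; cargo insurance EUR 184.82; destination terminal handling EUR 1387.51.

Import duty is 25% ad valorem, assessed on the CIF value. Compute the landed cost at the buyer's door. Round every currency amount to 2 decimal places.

CIF: the seller pays costs through ocean freight and marine insurance to the destination port.
Already in the invoice (seller's account under CIF): inland to port, insurance — exclude.
The CIF price already equals the CIF value: 22616.63
Import duty = 22616.63 × 25% = 5654.16
Buyer bears: destination terminal 1387.51 + duty 5654.16 = 7041.67
Landed cost = invoice 22616.63 + 7041.67 = 29658.30

Total landed cost: EUR 29658.30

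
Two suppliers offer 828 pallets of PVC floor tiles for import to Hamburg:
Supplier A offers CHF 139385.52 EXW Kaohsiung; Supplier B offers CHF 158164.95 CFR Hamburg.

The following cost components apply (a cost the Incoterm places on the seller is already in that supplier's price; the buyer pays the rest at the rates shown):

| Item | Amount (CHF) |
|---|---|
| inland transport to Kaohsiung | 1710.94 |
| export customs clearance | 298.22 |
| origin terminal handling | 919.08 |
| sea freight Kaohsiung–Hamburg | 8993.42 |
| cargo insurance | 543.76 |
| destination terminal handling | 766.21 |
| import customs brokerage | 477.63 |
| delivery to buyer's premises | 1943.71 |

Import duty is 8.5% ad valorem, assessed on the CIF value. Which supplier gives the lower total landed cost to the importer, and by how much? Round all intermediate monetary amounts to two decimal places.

Supplier A (EXW):
CIF value = EXW price + inland to port + export clearance + origin terminal + freight + insurance = 139385.52 + 1710.94 + 298.22 + 919.08 + 8993.42 + 543.76 = 151850.94
Import duty = 151850.94 × 8.5% = 12907.33
Buyer bears (A): 1710.94 + 298.22 + 919.08 + 8993.42 + 543.76 + 766.21 + 477.63 + 1943.71 = 15652.97
Landed cost (A) = invoice 139385.52 + 15652.97 + duty 12907.33 = 167945.82
Supplier B (CFR):
CIF value = CFR price + insurance = 158164.95 + 543.76 = 158708.71
Import duty = 158708.71 × 8.5% = 13490.24
Buyer bears (B): 543.76 + 766.21 + 477.63 + 1943.71 = 3731.31
Landed cost (B) = invoice 158164.95 + 3731.31 + duty 13490.24 = 175386.50
Difference = |167945.82 − 175386.50| = 7440.68

Supplier A is cheaper by CHF 7440.68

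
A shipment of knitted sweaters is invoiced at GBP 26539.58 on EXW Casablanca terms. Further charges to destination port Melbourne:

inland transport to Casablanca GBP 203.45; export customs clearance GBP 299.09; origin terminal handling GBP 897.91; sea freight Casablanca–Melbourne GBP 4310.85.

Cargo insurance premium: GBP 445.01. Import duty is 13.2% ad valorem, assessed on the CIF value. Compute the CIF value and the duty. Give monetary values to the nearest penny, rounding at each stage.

CIF value: GBP 32695.89; import duty: GBP 4315.86

CIF = EXW price + pre-shipment costs + freight + insurance
CIF = 26539.58 + 203.45 + 299.09 + 897.91 + 4310.85 + 445.01 = 32695.89
Import duty = 32695.89 × 13.2% = 4315.86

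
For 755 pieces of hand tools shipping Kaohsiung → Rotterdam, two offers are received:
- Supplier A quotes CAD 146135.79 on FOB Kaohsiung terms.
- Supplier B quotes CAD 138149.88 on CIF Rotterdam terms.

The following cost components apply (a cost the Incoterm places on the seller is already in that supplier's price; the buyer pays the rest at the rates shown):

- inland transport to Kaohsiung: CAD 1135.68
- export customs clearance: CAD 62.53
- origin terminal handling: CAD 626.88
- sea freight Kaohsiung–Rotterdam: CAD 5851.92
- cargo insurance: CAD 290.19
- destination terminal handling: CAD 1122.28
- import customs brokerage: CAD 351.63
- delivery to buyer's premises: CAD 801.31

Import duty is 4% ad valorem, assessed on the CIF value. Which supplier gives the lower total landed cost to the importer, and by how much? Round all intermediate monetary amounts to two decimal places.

Supplier A (FOB):
CIF value = FOB price + freight + insurance = 146135.79 + 5851.92 + 290.19 = 152277.90
Import duty = 152277.90 × 4% = 6091.12
Buyer bears (A): 5851.92 + 290.19 + 1122.28 + 351.63 + 801.31 = 8417.33
Landed cost (A) = invoice 146135.79 + 8417.33 + duty 6091.12 = 160644.24
Supplier B (CIF):
The CIF price already equals the CIF value: 138149.88
Import duty = 138149.88 × 4% = 5526.00
Buyer bears (B): 1122.28 + 351.63 + 801.31 = 2275.22
Landed cost (B) = invoice 138149.88 + 2275.22 + duty 5526.00 = 145951.10
Difference = |160644.24 − 145951.10| = 14693.14

Supplier B is cheaper by CAD 14693.14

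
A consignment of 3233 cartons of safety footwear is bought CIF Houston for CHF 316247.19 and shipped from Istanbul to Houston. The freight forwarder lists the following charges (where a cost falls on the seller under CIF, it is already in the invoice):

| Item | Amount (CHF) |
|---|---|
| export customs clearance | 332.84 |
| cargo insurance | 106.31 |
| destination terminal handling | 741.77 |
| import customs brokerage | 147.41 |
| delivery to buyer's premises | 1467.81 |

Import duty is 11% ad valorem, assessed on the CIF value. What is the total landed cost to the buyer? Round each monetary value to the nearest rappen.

CIF: the seller pays costs through ocean freight and marine insurance to the destination port.
Already in the invoice (seller's account under CIF): export clearance, insurance — exclude.
The CIF price already equals the CIF value: 316247.19
Import duty = 316247.19 × 11% = 34787.19
Buyer bears: destination terminal 741.77 + brokerage 147.41 + delivery 1467.81 + duty 34787.19 = 37144.18
Landed cost = invoice 316247.19 + 37144.18 = 353391.37

Total landed cost: CHF 353391.37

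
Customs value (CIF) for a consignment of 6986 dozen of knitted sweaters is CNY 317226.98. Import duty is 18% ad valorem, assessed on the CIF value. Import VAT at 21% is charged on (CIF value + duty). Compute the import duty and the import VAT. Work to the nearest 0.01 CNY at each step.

Import duty: CNY 57100.86; import VAT: CNY 78608.85

Import duty = 317226.98 × 18% = 57100.86
VAT base = CIF + duty = 317226.98 + 57100.86 = 374327.84
Import VAT = 374327.84 × 21% = 78608.85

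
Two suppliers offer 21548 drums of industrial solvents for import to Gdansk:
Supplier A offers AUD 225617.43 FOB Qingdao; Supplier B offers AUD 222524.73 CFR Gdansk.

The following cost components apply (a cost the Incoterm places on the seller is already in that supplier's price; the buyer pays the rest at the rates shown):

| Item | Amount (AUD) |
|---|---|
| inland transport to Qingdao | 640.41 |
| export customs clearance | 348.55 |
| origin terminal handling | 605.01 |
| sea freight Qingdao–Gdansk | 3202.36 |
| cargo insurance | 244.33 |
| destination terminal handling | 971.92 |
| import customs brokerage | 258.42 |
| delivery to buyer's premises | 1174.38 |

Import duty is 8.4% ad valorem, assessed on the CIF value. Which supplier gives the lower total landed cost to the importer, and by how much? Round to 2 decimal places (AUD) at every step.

Supplier B is cheaper by AUD 6823.85

Supplier A (FOB):
CIF value = FOB price + freight + insurance = 225617.43 + 3202.36 + 244.33 = 229064.12
Import duty = 229064.12 × 8.4% = 19241.39
Buyer bears (A): 3202.36 + 244.33 + 971.92 + 258.42 + 1174.38 = 5851.41
Landed cost (A) = invoice 225617.43 + 5851.41 + duty 19241.39 = 250710.23
Supplier B (CFR):
CIF value = CFR price + insurance = 222524.73 + 244.33 = 222769.06
Import duty = 222769.06 × 8.4% = 18712.60
Buyer bears (B): 244.33 + 971.92 + 258.42 + 1174.38 = 2649.05
Landed cost (B) = invoice 222524.73 + 2649.05 + duty 18712.60 = 243886.38
Difference = |250710.23 − 243886.38| = 6823.85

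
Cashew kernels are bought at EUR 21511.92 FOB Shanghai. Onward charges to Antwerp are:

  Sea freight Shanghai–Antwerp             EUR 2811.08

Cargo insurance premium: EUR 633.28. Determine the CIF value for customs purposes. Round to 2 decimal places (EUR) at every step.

CIF value: EUR 24956.28

CIF = FOB price + freight + insurance
CIF = 21511.92 + 2811.08 + 633.28 = 24956.28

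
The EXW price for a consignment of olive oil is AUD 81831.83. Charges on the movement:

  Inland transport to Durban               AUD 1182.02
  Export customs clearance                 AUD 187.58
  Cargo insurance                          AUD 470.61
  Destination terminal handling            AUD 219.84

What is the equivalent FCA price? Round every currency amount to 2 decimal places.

FCA price: AUD 83201.43

Not relevant to the conversion: insurance, destination terminal — on the buyer under both terms; not part of either seller's price.
From EXW to FCA, the seller additionally bears: inland to port, export clearance.
FCA price = 81831.83 + 1182.02 + 187.58 = 83201.43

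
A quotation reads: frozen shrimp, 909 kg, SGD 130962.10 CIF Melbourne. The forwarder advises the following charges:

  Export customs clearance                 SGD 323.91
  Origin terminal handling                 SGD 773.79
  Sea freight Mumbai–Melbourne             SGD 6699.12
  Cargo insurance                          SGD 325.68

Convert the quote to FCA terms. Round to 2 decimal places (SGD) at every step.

Not relevant to the conversion: export clearance — on the seller under both CIF and FCA; already in the CIF price and stays in the FCA price.
From CIF to FCA, the seller no longer bears: origin terminal, freight, insurance.
FCA price = 130962.10 − 773.79 − 6699.12 − 325.68 = 123163.51

FCA price: SGD 123163.51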